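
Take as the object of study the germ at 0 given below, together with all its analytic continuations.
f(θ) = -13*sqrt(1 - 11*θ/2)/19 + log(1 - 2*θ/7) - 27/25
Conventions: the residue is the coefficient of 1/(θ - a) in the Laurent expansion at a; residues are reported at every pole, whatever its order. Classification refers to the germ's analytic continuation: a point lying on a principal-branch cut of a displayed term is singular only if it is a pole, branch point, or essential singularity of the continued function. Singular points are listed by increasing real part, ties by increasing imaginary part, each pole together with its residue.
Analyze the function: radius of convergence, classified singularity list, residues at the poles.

Radius of convergence at 0: 2/11.
At 2/11: an algebraic (square-root) branch point.
At 7/2: a logarithmic branch point.

Branch term (-13/19)*sqrt(1 - θ/(2/11)): its argument vanishes at θ = 2/11, a square-root branch point, modulus 2/11.
Branch term (1)*log(1 - θ/(7/2)): its argument vanishes at θ = 7/2, a logarithmic branch point, modulus 7/2.
The radius of convergence is the smallest modulus among the singular points: 2/11.
List the singular points by increasing real part (a conjugate pair: the negative imaginary part first).


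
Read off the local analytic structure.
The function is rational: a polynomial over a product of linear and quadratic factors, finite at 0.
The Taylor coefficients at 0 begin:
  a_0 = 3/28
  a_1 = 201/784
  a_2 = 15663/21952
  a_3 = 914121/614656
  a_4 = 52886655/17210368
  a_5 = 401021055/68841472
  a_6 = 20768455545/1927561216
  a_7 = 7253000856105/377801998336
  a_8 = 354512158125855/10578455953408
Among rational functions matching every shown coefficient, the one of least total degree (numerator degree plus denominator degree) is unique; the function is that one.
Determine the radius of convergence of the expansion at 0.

The radius of convergence is -5/14 + (1/14)*sqrt(221).

No rational of total degree below 7 reproduces all 9 coefficients; solving the [0/7] Pade equations on them gives f(z) = 3/(7*(z - 4)*(z**2 + 5*z/7 - 1)**3), whose expansion matches every shown term.
Denominator factor (z - 4): pole of order 1 at 4, modulus 4.
Denominator factor (z**2 + 5*z/7 - 1)^3: discriminant 221/49, real irrational roots -5/14 + (1/14)*sqrt(221) and -5/14 - (1/14)*sqrt(221); poles of order 3, moduli -5/14 + (1/14)*sqrt(221) and 5/14 + (1/14)*sqrt(221).
The radius of convergence is the smallest modulus among the singular points: -5/14 + (1/14)*sqrt(221).


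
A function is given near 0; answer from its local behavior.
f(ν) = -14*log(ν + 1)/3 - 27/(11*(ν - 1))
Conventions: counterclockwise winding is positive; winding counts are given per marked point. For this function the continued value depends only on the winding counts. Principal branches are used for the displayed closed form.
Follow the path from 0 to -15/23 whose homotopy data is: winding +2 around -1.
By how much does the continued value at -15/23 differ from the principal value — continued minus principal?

Continued minus principal equals -(56/3)*pi*i.

The rational part is single-valued and drops out of the difference; each branch term changes only by its own monodromy.
(-14/3)*log(1 - ν/(-1)): each positive loop around -1 adds 2*pi*i to the log, so winding +2 contributes (-14/3)*(2)*2*pi*i = -(56/3)*pi*i.
Summing the contributions at ν = -15/23 gives -(56/3)*pi*i.


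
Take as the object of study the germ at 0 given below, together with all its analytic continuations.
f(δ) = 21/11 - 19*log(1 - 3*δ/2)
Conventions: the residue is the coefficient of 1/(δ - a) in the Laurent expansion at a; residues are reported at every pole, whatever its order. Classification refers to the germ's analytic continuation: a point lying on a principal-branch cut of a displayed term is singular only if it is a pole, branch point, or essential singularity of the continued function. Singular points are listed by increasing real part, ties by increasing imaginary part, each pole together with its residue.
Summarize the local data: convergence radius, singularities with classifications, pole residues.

Branch term (-19)*log(1 - δ/(2/3)): its argument vanishes at δ = 2/3, a logarithmic branch point, modulus 2/3.
The radius of convergence is the smallest modulus among the singular points: 2/3.

Radius of convergence at 0: 2/3.
At 2/3: a logarithmic branch point.


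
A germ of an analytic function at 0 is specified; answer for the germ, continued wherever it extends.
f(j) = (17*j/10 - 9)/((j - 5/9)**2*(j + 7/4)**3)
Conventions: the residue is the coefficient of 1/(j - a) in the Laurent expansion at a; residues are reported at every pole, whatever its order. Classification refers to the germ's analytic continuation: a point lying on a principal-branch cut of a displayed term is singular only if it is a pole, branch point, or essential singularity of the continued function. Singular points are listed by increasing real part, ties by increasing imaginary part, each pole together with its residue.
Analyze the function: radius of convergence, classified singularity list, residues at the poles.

Denominator factor (j - 5/9)^2: pole of order 2 at 5/9, modulus 5/9.
Denominator factor (j + 7/4)^3: pole of order 3 at -7/4, modulus 7/4.
The radius of convergence is the smallest modulus among the singular points: 5/9.
At the order-3 pole -7/4 set g(j) = (j - (-7/4))^3*f(j) = (17*j/10 - 9)/(j - 5/9)**2.
Order-3 pole: residue = g''(a)/2; g''(-7/4) = -471738816/237291605, so the residue is -235869408/237291605.
At the order-2 pole 5/9 set g(j) = (j - (5/9))^2*f(j) = (17*j/10 - 9)/(j + 7/4)**3.
Order-2 pole: residue = g'(a); g'(5/9) = 235869408/237291605, so the residue is 235869408/237291605.
List the singular points by increasing real part (a conjugate pair: the negative imaginary part first).

Radius of convergence at 0: 5/9.
At -7/4: a pole of order 3; residue -235869408/237291605.
At 5/9: a pole of order 2; residue 235869408/237291605.


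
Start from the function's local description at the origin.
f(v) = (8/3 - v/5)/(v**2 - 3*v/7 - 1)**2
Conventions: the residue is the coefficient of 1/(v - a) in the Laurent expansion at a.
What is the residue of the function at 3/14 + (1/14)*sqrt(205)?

The factor v**2 - 3*v/7 - 1 splits as (v - a)(v - a') with a = 3/14 + (1/14)*sqrt(205), a' = 3/14 - (1/14)*sqrt(205). At the order-2 pole a set g(v) = (v - a)^2*f(v) = [8/3 - v/5] / (v - a')^2.
Order-2 pole: residue = g'(a); g'(3/14 + (1/14)*sqrt(205)) = -(26999/630375)*sqrt(205), so the residue is -(26999/630375)*sqrt(205).

The residue is -(26999/630375)*sqrt(205).


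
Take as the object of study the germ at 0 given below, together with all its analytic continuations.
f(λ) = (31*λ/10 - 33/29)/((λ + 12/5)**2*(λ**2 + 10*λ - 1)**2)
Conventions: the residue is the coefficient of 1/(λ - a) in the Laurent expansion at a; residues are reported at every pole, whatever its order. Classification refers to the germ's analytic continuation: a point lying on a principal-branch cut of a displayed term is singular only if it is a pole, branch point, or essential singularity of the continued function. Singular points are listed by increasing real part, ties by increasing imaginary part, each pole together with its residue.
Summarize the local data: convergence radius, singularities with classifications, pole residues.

Radius of convergence at 0: -5 + sqrt(26).
At -5 - sqrt(26): a pole of order 2; residue 2061125/993001412 - (80449775/103272146848)*sqrt(26).
At -12/5: a pole of order 2; residue -2061125/496500706.
At -5 + sqrt(26): a pole of order 2; residue 2061125/993001412 + (80449775/103272146848)*sqrt(26).


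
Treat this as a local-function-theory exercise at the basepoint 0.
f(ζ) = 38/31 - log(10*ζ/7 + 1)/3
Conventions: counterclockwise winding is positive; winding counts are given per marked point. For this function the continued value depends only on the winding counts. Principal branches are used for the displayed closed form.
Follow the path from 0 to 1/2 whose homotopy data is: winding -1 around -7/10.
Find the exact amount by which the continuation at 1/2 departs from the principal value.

The rational part is single-valued and drops out of the difference; each branch term changes only by its own monodromy.
(-1/3)*log(1 - ζ/(-7/10)): each positive loop around -7/10 adds 2*pi*i to the log, so winding -1 contributes (-1/3)*(-1)*2*pi*i = (2/3)*pi*i.
Summing the contributions at ζ = 1/2 gives (2/3)*pi*i.

Continued minus principal equals (2/3)*pi*i.


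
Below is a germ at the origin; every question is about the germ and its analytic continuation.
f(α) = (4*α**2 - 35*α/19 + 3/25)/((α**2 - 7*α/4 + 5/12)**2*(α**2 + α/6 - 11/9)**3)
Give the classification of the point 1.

Denominator factors: α**2 + α/6 - 11/9 = -1/18 at α = 1; α**2 - 7*α/4 + 5/12 = -1/3 at α = 1 — none vanishes.
So the germ continues analytically to 1.

The point is a regular point.


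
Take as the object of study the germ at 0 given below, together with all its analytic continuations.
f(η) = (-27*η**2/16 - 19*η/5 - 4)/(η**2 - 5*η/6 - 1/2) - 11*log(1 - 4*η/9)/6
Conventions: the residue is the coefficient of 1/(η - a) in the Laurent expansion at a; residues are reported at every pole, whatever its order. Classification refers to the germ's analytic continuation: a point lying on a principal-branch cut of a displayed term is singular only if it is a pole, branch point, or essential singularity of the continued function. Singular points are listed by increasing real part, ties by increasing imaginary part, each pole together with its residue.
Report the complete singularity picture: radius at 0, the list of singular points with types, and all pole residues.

Denominator factor (η**2 - 5*η/6 - 1/2): discriminant 97/36, real irrational roots 5/12 + (1/12)*sqrt(97) and 5/12 - (1/12)*sqrt(97); poles of order 1, moduli 5/12 + (1/12)*sqrt(97) and -5/12 + (1/12)*sqrt(97).
Branch term (-11/6)*log(1 - η/(9/4)): its argument vanishes at η = 9/4, a logarithmic branch point, modulus 9/4.
The radius of convergence is the smallest modulus among the singular points: -5/12 + (1/12)*sqrt(97).
The branch term is analytic at 5/12 - (1/12)*sqrt(97) and contributes nothing to the residue; only the rational part matters.
The factor η**2 - 5*η/6 - 1/2 splits as (η - a)(η - a') with a = 5/12 - (1/12)*sqrt(97), a' = 5/12 + (1/12)*sqrt(97). At the order-1 pole a set g(η) = (η - a)*(rational part) = [-27*η**2/16 - 19*η/5 - 4] / (η - a').
Simple pole: residue = g(a) at a = 5/12 - (1/12)*sqrt(97), which is -833/320 + (2693/6208)*sqrt(97).
The branch term is analytic at 5/12 + (1/12)*sqrt(97) and contributes nothing to the residue; only the rational part matters.
The factor η**2 - 5*η/6 - 1/2 splits as (η - a)(η - a') with a = 5/12 + (1/12)*sqrt(97), a' = 5/12 - (1/12)*sqrt(97). At the order-1 pole a set g(η) = (η - a)*(rational part) = [-27*η**2/16 - 19*η/5 - 4] / (η - a').
Simple pole: residue = g(a) at a = 5/12 + (1/12)*sqrt(97), which is -833/320 - (2693/6208)*sqrt(97).
List the singular points by increasing real part (a conjugate pair: the negative imaginary part first).

Radius of convergence at 0: -5/12 + (1/12)*sqrt(97).
At 5/12 - (1/12)*sqrt(97): a pole of order 1; residue -833/320 + (2693/6208)*sqrt(97).
At 5/12 + (1/12)*sqrt(97): a pole of order 1; residue -833/320 - (2693/6208)*sqrt(97).
At 9/4: a logarithmic branch point.


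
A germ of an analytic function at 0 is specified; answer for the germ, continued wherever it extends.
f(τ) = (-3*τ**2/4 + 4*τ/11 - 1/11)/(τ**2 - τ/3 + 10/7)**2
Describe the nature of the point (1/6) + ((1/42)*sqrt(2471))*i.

The denominator factor τ**2 - τ/3 + 10/7 vanishes at (1/6) + ((1/42)*sqrt(2471))*i and appears to the power 2; the numerator there equals (1847/1848) + ((5/1848)*sqrt(2471))*i, nonzero, and no other factor vanishes.
Hence a pole whose order is the multiplicity, 2.

The point is a pole of order 2.


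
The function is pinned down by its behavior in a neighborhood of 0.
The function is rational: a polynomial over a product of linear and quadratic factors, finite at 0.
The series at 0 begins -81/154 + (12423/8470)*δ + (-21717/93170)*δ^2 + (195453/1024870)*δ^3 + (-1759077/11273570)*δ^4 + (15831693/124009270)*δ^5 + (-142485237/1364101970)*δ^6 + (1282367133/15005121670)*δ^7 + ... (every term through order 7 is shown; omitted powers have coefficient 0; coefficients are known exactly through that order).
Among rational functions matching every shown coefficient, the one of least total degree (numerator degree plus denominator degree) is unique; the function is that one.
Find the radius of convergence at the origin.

The radius of convergence is 11/9.

No rational of total degree below 3 reproduces all 8 coefficients; solving the [2/1] Pade equations on them gives f(δ) = (13*δ**2/11 + 19*δ/15 - 9/14)/(δ + 11/9), whose expansion matches every shown term.
Denominator factor (δ + 11/9): pole of order 1 at -11/9, modulus 11/9.
The radius of convergence is the smallest modulus among the singular points: 11/9.


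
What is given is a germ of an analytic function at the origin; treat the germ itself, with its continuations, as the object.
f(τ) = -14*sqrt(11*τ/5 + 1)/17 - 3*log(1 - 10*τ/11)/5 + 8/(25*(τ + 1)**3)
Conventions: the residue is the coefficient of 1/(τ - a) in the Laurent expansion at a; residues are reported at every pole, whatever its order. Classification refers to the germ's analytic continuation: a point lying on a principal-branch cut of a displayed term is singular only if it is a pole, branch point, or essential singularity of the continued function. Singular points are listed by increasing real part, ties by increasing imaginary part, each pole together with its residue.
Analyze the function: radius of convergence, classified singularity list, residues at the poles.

Denominator factor (τ + 1)^3: pole of order 3 at -1, modulus 1.
Branch term (-3/5)*log(1 - τ/(11/10)): its argument vanishes at τ = 11/10, a logarithmic branch point, modulus 11/10.
Branch term (-14/17)*sqrt(1 - τ/(-5/11)): its argument vanishes at τ = -5/11, a square-root branch point, modulus 5/11.
The radius of convergence is the smallest modulus among the singular points: 5/11.
The branch terms are analytic at -1 and contribute nothing to the residue; only the rational part matters.
At the order-3 pole -1 set g(τ) = (τ - (-1))^3*(rational part) = 8/25.
Order-3 pole: residue = g''(a)/2; g''(-1) = 0, so the residue is 0.
List the singular points by increasing real part (a conjugate pair: the negative imaginary part first).

Radius of convergence at 0: 5/11.
At -1: a pole of order 3; residue 0.
At -5/11: an algebraic (square-root) branch point.
At 11/10: a logarithmic branch point.


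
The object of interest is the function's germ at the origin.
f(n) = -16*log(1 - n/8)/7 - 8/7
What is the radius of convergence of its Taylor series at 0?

Branch term (-16/7)*log(1 - n/(8)): its argument vanishes at n = 8, a logarithmic branch point, modulus 8.
The radius of convergence is the smallest modulus among the singular points: 8.

The radius of convergence is 8.


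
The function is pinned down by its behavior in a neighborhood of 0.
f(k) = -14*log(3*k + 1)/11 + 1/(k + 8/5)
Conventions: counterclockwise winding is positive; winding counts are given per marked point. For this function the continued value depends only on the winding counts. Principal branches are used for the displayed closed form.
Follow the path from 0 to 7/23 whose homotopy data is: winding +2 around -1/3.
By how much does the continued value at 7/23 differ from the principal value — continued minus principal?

The rational part is single-valued and drops out of the difference; each branch term changes only by its own monodromy.
(-14/11)*log(1 - k/(-1/3)): each positive loop around -1/3 adds 2*pi*i to the log, so winding +2 contributes (-14/11)*(2)*2*pi*i = -(56/11)*pi*i.
Summing the contributions at k = 7/23 gives -(56/11)*pi*i.

Continued minus principal equals -(56/11)*pi*i.


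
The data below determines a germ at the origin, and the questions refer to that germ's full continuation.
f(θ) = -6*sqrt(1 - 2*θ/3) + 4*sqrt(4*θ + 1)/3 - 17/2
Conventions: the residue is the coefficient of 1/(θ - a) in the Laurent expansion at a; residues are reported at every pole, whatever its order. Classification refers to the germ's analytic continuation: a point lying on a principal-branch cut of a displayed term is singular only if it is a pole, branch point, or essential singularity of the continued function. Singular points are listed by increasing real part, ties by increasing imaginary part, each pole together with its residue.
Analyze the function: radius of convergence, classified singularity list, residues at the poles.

Radius of convergence at 0: 1/4.
At -1/4: an algebraic (square-root) branch point.
At 3/2: an algebraic (square-root) branch point.

Branch term (4/3)*sqrt(1 - θ/(-1/4)): its argument vanishes at θ = -1/4, a square-root branch point, modulus 1/4.
Branch term (-6)*sqrt(1 - θ/(3/2)): its argument vanishes at θ = 3/2, a square-root branch point, modulus 3/2.
The radius of convergence is the smallest modulus among the singular points: 1/4.
List the singular points by increasing real part (a conjugate pair: the negative imaginary part first).


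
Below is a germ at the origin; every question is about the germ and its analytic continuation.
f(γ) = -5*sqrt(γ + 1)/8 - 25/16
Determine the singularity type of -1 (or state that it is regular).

The term (-5/8)*sqrt(1 - γ/(-1)) has argument 1 - -1/(-1) = 0 at -1: a square-root (algebraic, two-sheeted) branch point; the remaining terms are analytic or single-valued there.

The point is an algebraic (square-root) branch point.


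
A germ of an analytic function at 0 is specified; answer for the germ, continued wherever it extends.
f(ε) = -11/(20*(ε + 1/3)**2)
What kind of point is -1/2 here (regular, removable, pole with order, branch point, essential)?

The point is a regular point.

Denominator factors: ε + 1/3 = -1/6 at ε = -1/2 — none vanishes.
So the germ continues analytically to -1/2.


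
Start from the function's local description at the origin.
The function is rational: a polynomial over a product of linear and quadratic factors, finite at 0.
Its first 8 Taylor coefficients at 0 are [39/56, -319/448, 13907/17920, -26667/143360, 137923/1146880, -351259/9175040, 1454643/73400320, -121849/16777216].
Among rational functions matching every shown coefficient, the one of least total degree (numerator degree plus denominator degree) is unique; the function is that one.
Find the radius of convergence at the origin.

The radius of convergence is -1/2 + (1/2)*sqrt(33).

No rational of total degree below 4 reproduces all 8 coefficients; solving the [2/2] Pade equations on them gives f(ζ) = (-24*ζ**2/5 + 5*ζ - 39/7)/(ζ**2 - ζ - 8), whose expansion matches every shown term.
Denominator factor (ζ**2 - ζ - 8): discriminant 33, real irrational roots 1/2 + (1/2)*sqrt(33) and 1/2 - (1/2)*sqrt(33); poles of order 1, moduli 1/2 + (1/2)*sqrt(33) and -1/2 + (1/2)*sqrt(33).
The radius of convergence is the smallest modulus among the singular points: -1/2 + (1/2)*sqrt(33).


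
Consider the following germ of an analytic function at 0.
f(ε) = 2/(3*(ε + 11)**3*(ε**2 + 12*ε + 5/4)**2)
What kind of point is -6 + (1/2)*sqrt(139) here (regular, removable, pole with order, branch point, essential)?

The denominator factor ε**2 + 12*ε + 5/4 vanishes at -6 + (1/2)*sqrt(139) and appears to the power 2; the numerator there equals 2/3, nonzero, and no other factor vanishes.
Hence a pole whose order is the multiplicity, 2.

The point is a pole of order 2.


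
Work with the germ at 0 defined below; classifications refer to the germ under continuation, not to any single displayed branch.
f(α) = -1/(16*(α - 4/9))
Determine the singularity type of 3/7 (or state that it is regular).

Denominator factors: α - 4/9 = -1/63 at α = 3/7 — none vanishes.
So the germ continues analytically to 3/7.

The point is a regular point.


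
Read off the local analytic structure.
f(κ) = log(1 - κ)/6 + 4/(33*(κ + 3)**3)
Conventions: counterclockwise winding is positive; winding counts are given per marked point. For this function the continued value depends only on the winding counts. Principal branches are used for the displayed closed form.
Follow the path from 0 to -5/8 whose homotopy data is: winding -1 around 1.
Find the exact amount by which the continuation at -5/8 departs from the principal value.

Continued minus principal equals -(1/3)*pi*i.

The rational part is single-valued and drops out of the difference; each branch term changes only by its own monodromy.
(1/6)*log(1 - κ/(1)): each positive loop around 1 adds 2*pi*i to the log, so winding -1 contributes (1/6)*(-1)*2*pi*i = -(1/3)*pi*i.
Summing the contributions at κ = -5/8 gives -(1/3)*pi*i.


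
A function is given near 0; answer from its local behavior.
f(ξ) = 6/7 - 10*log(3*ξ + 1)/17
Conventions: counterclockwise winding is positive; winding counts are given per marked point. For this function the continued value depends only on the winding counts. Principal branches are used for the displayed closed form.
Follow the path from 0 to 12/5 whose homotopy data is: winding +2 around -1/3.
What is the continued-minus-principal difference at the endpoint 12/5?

The rational part is single-valued and drops out of the difference; each branch term changes only by its own monodromy.
(-10/17)*log(1 - ξ/(-1/3)): each positive loop around -1/3 adds 2*pi*i to the log, so winding +2 contributes (-10/17)*(2)*2*pi*i = -(40/17)*pi*i.
Summing the contributions at ξ = 12/5 gives -(40/17)*pi*i.

Continued minus principal equals -(40/17)*pi*i.


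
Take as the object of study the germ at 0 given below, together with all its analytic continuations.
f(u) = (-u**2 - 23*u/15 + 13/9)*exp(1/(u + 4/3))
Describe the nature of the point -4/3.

The exponent 1/(u - (-4/3)) has a pole at -4/3, so exp(1/(u - (-4/3))) takes every nonzero value near it: an essential singularity (not a pole of any order).

The point is an essential singularity.


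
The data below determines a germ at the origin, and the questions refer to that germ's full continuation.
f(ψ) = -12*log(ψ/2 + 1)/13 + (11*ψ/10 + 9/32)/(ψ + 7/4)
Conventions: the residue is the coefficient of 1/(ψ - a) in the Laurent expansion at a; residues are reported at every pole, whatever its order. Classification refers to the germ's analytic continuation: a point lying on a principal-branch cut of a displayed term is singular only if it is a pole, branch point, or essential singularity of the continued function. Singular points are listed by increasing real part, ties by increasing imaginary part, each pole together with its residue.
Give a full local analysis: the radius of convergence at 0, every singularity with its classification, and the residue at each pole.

Radius of convergence at 0: 7/4.
At -2: a logarithmic branch point.
At -7/4: a pole of order 1; residue -263/160.

Denominator factor (ψ + 7/4): pole of order 1 at -7/4, modulus 7/4.
Branch term (-12/13)*log(1 - ψ/(-2)): its argument vanishes at ψ = -2, a logarithmic branch point, modulus 2.
The radius of convergence is the smallest modulus among the singular points: 7/4.
The branch term is analytic at -7/4 and contributes nothing to the residue; only the rational part matters.
At the order-1 pole -7/4 set g(ψ) = (ψ - (-7/4))*(rational part) = 11*ψ/10 + 9/32.
Simple pole: residue = g(a) at a = -7/4, which is -263/160.
List the singular points by increasing real part (a conjugate pair: the negative imaginary part first).


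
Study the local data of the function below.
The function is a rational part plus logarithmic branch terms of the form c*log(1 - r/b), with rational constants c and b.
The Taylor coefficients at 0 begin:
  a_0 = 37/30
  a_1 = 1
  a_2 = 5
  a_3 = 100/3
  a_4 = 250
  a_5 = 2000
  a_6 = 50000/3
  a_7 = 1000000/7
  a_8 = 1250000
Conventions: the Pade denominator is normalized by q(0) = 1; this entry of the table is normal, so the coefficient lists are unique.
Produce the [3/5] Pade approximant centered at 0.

The Pade approximant has numerator coefficients [37/30, -144841/6452, 5577025/45164, -26454275/135492]; denominator coefficients [1, -61335/3226, 2517525/22582, -4485875/22582, 228750/11291, 13125/1613].

Taylor coefficients needed (read off): a_0 = 37/30, a_1 = 1, a_2 = 5, a_3 = 100/3, a_4 = 250, a_5 = 2000, a_6 = 50000/3, a_7 = 1000000/7, a_8 = 1250000.
Write the denominator as Q(r) = 1 + q1*r + q2*r^2 + q3*r^3 + q4*r^4 + q5*r^5. Requiring Q*f - P = O(r^9) with deg P <= 3 kills the coefficients of r^4..r^8 in Q*f:
  r^4: a_4 + q1*a_3 + q2*a_2 + q3*a_1 + q4*a_0 = 0, i.e. 250 + (100/3)*q1 + (5)*q2 + (1)*q3 + (37/30)*q4 = 0.
  r^5: a_5 + q1*a_4 + q2*a_3 + q3*a_2 + q4*a_1 + q5*a_0 = 0, i.e. 2000 + (250)*q1 + (100/3)*q2 + (5)*q3 + (1)*q4 + (37/30)*q5 = 0.
  r^6: a_6 + q1*a_5 + q2*a_4 + q3*a_3 + q4*a_2 + q5*a_1 = 0, i.e. 50000/3 + (2000)*q1 + (250)*q2 + (100/3)*q3 + (5)*q4 + (1)*q5 = 0.
  r^7: a_7 + q1*a_6 + q2*a_5 + q3*a_4 + q4*a_3 + q5*a_2 = 0, i.e. 1000000/7 + (50000/3)*q1 + (2000)*q2 + (250)*q3 + (100/3)*q4 + (5)*q5 = 0.
  r^8: a_8 + q1*a_7 + q2*a_6 + q3*a_5 + q4*a_4 + q5*a_3 = 0, i.e. 1250000 + (1000000/7)*q1 + (50000/3)*q2 + (2000)*q3 + (250)*q4 + (100/3)*q5 = 0.
Solving this linear system: q1 = -61335/3226, q2 = 2517525/22582, q3 = -4485875/22582, q4 = 228750/11291, q5 = 13125/1613.
The numerator is Q*f truncated at degree 3: P0 = a_0 = 37/30; P1 = a_1 + q1*a_0 = -144841/6452; P2 = a_2 + q1*a_1 + q2*a_0 = 5577025/45164; P3 = a_3 + q1*a_2 + q2*a_1 + q3*a_0 = -26454275/135492.


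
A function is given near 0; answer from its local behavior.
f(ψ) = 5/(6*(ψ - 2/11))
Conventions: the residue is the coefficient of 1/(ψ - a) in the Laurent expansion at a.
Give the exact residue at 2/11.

The residue is 5/6.

At the order-1 pole 2/11 set g(ψ) = (ψ - (2/11))*f(ψ) = 5/6.
Simple pole: residue = g(a) at a = 2/11, which is 5/6.


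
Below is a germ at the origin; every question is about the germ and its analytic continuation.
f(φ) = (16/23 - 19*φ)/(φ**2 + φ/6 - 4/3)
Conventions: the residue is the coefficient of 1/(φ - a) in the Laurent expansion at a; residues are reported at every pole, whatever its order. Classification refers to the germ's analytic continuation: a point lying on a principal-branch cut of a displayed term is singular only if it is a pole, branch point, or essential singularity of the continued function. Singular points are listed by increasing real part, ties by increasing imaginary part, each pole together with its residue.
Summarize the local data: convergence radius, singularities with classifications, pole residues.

Radius of convergence at 0: -1/12 + (1/12)*sqrt(193).
At -1/12 - (1/12)*sqrt(193): a pole of order 1; residue -19/2 - (629/8878)*sqrt(193).
At -1/12 + (1/12)*sqrt(193): a pole of order 1; residue -19/2 + (629/8878)*sqrt(193).

Denominator factor (φ**2 + φ/6 - 4/3): discriminant 193/36, real irrational roots -1/12 + (1/12)*sqrt(193) and -1/12 - (1/12)*sqrt(193); poles of order 1, moduli -1/12 + (1/12)*sqrt(193) and 1/12 + (1/12)*sqrt(193).
The radius of convergence is the smallest modulus among the singular points: -1/12 + (1/12)*sqrt(193).
The factor φ**2 + φ/6 - 4/3 splits as (φ - a)(φ - a') with a = -1/12 - (1/12)*sqrt(193), a' = -1/12 + (1/12)*sqrt(193). At the order-1 pole a set g(φ) = (φ - a)*f(φ) = [16/23 - 19*φ] / (φ - a').
Simple pole: residue = g(a) at a = -1/12 - (1/12)*sqrt(193), which is -19/2 - (629/8878)*sqrt(193).
The factor φ**2 + φ/6 - 4/3 splits as (φ - a)(φ - a') with a = -1/12 + (1/12)*sqrt(193), a' = -1/12 - (1/12)*sqrt(193). At the order-1 pole a set g(φ) = (φ - a)*f(φ) = [16/23 - 19*φ] / (φ - a').
Simple pole: residue = g(a) at a = -1/12 + (1/12)*sqrt(193), which is -19/2 + (629/8878)*sqrt(193).
List the singular points by increasing real part (a conjugate pair: the negative imaginary part first).


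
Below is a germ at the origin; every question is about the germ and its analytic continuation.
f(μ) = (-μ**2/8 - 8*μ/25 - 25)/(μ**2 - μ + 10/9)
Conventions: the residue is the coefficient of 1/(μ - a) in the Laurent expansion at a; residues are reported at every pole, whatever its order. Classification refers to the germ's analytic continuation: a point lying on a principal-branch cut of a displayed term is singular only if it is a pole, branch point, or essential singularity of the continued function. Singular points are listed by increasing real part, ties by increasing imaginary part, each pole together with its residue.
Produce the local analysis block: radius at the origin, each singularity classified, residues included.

Radius of convergence at 0: (1/3)*sqrt(10).
At (1/2) - ((1/6)*sqrt(31))*i: a pole of order 1; residue (-89/400) - ((90301/37200)*sqrt(31))*i.
At (1/2) + ((1/6)*sqrt(31))*i: a pole of order 1; residue (-89/400) + ((90301/37200)*sqrt(31))*i.

Denominator factor (μ**2 - μ + 10/9): discriminant -31/9, complex-conjugate roots (1/2) + ((1/6)*sqrt(31))*i and (1/2) - ((1/6)*sqrt(31))*i; poles of order 1, moduli (1/3)*sqrt(10) and (1/3)*sqrt(10).
The radius of convergence is the smallest modulus among the singular points: (1/3)*sqrt(10).
The factor μ**2 - μ + 10/9 splits as (μ - a)(μ - a') with a = (1/2) - ((1/6)*sqrt(31))*i, a' = (1/2) + ((1/6)*sqrt(31))*i. At the order-1 pole a set g(μ) = (μ - a)*f(μ) = [-μ**2/8 - 8*μ/25 - 25] / (μ - a').
Simple pole: residue = g(a) at a = (1/2) - ((1/6)*sqrt(31))*i, which is (-89/400) - ((90301/37200)*sqrt(31))*i.
The factor μ**2 - μ + 10/9 splits as (μ - a)(μ - a') with a = (1/2) + ((1/6)*sqrt(31))*i, a' = (1/2) - ((1/6)*sqrt(31))*i. At the order-1 pole a set g(μ) = (μ - a)*f(μ) = [-μ**2/8 - 8*μ/25 - 25] / (μ - a').
Simple pole: residue = g(a) at a = (1/2) + ((1/6)*sqrt(31))*i, which is (-89/400) + ((90301/37200)*sqrt(31))*i.
List the singular points by increasing real part (a conjugate pair: the negative imaginary part first).


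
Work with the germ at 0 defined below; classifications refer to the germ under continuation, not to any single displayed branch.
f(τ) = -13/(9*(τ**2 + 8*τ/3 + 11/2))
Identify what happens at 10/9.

The point is a regular point.

Denominator factors: τ**2 + 8*τ/3 + 11/2 = 1571/162 at τ = 10/9 — none vanishes.
So the germ continues analytically to 10/9.


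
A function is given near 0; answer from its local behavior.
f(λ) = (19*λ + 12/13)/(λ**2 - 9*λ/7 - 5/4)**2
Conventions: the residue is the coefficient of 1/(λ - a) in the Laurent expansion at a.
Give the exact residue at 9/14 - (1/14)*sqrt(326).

The factor λ**2 - 9*λ/7 - 5/4 splits as (λ - a)(λ - a') with a = 9/14 - (1/14)*sqrt(326), a' = 9/14 + (1/14)*sqrt(326). At the order-2 pole a set g(λ) = (λ - a)^2*f(λ) = [19*λ + 12/13] / (λ - a')^2.
Order-2 pole: residue = g'(a); g'(9/14 - (1/14)*sqrt(326)) = (117159/1381588)*sqrt(326), so the residue is (117159/1381588)*sqrt(326).

The residue is (117159/1381588)*sqrt(326).


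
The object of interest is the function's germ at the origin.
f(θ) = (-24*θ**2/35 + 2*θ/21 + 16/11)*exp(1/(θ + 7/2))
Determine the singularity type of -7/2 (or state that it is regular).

The exponent 1/(θ - (-7/2)) has a pole at -7/2, so exp(1/(θ - (-7/2))) takes every nonzero value near it: an essential singularity (not a pole of any order).

The point is an essential singularity.


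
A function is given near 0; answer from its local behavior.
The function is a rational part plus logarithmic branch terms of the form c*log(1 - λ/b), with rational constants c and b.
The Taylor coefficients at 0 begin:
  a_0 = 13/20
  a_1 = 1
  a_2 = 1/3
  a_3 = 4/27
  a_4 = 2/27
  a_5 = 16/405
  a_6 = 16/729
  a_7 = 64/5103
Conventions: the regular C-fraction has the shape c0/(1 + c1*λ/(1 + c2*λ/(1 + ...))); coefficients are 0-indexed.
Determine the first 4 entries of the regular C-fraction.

The regular C-fraction coefficients are [13/20, -20/13, 47/39, 13/423].

Taylor coefficients (read off): a_0 = 13/20, a_1 = 1, a_2 = 1/3, a_3 = 4/27.
c0 = a_0 = 13/20. Peel one level at a time: if S = 1 + c*λ/S' with S'(0) = 1, then c is the λ-coefficient of S and S' = c*λ/(S - 1).
S_1 = c0/f = 1 + (-20/13)*λ + (940/507)*λ^2 + ...; c1 = -20/13.
S_2 = c1*λ/(S_1 - 1) = 1 + (47/39)*λ + (-1/27)*λ^2 + ...; c2 = 47/39.
S_3 = c2*λ/(S_2 - 1) = 1 + (13/423)*λ + ...; c3 = 13/423.


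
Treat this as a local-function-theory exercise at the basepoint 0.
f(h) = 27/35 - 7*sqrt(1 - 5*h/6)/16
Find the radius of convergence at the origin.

The radius of convergence is 6/5.

Branch term (-7/16)*sqrt(1 - h/(6/5)): its argument vanishes at h = 6/5, a square-root branch point, modulus 6/5.
The radius of convergence is the smallest modulus among the singular points: 6/5.


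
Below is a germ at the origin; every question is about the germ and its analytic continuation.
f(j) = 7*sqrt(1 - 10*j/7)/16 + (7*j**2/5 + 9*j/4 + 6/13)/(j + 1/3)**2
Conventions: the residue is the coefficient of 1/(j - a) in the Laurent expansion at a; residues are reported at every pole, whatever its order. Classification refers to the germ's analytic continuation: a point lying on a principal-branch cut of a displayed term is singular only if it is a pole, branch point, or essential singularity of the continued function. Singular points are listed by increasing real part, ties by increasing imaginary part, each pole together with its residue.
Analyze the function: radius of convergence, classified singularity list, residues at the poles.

Radius of convergence at 0: 1/3.
At -1/3: a pole of order 2; residue 79/60.
At 7/10: an algebraic (square-root) branch point.

Denominator factor (j + 1/3)^2: pole of order 2 at -1/3, modulus 1/3.
Branch term (7/16)*sqrt(1 - j/(7/10)): its argument vanishes at j = 7/10, a square-root branch point, modulus 7/10.
The radius of convergence is the smallest modulus among the singular points: 1/3.
The branch term is analytic at -1/3 and contributes nothing to the residue; only the rational part matters.
At the order-2 pole -1/3 set g(j) = (j - (-1/3))^2*(rational part) = 7*j**2/5 + 9*j/4 + 6/13.
Order-2 pole: residue = g'(a); g'(-1/3) = 79/60, so the residue is 79/60.
List the singular points by increasing real part (a conjugate pair: the negative imaginary part first).


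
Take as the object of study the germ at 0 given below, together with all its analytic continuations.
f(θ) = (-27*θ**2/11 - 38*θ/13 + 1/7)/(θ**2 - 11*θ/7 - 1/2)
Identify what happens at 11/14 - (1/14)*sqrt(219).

The point is a pole of order 1.

The denominator factor θ**2 - 11*θ/7 - 1/2 vanishes at 11/14 - (1/14)*sqrt(219) and appears to the power 1; the numerator there equals -44927/7007 + (617/1274)*sqrt(219), nonzero, and no other factor vanishes.
Hence a pole whose order is the multiplicity, 1.


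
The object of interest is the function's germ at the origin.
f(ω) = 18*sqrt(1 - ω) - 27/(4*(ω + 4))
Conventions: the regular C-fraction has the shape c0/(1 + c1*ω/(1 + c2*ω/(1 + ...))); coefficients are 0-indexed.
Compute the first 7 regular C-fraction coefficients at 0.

The regular C-fraction coefficients are [261/16, 61/116, -1416/1769, -1421/21594, -4880/8673, 2301/31360, 931/640].

Taylor coefficients (expand at 0): a_0 = 261/16, a_1 = -549/64, a_2 = -603/256, a_3 = -1125/1024, a_4 = -2907/4096, a_5 = -8037/16384, a_6 = -24219/65536.
c0 = a_0 = 261/16. Peel one level at a time: if S = 1 + c*ω/S' with S'(0) = 1, then c is the ω-coefficient of S and S' = c*ω/(S - 1).
S_1 = c0/f = 1 + (61/116)*ω + (354/841)*ω^2 + ...; c1 = 61/116.
S_2 = c1*ω/(S_1 - 1) = 1 + (-1416/1769)*ω + (-196/3721)*ω^2 + ...; c2 = -1416/1769.
S_3 = c2*ω/(S_2 - 1) = 1 + (-1421/21594)*ω + (-1160/31329)*ω^2 + ...; c3 = -1421/21594.
S_4 = c3*ω/(S_3 - 1) = 1 + (-4880/8673)*ω + (793/19208)*ω^2 + ...; c4 = -4880/8673.
S_5 = c4*ω/(S_4 - 1) = 1 + (2301/31360)*ω + (-43719/409600)*ω^2 + ...; c5 = 2301/31360.
S_6 = c5*ω/(S_5 - 1) = 1 + (931/640)*ω + ...; c6 = 931/640.


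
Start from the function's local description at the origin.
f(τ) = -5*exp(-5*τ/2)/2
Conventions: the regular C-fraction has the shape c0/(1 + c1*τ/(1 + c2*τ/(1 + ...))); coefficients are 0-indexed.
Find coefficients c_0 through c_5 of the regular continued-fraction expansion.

Taylor coefficients (expand at 0): a_0 = -5/2, a_1 = 25/4, a_2 = -125/16, a_3 = 625/96, a_4 = -3125/768, a_5 = 3125/1536.
c0 = a_0 = -5/2. Peel one level at a time: if S = 1 + c*τ/S' with S'(0) = 1, then c is the τ-coefficient of S and S' = c*τ/(S - 1).
S_1 = c0/f = 1 + (5/2)*τ + (25/8)*τ^2 + ...; c1 = 5/2.
S_2 = c1*τ/(S_1 - 1) = 1 + (-5/4)*τ + (25/48)*τ^2 + ...; c2 = -5/4.
S_3 = c2*τ/(S_2 - 1) = 1 + (5/12)*τ + (25/144)*τ^2 + ...; c3 = 5/12.
S_4 = c3*τ/(S_3 - 1) = 1 + (-5/12)*τ + (5/48)*τ^2 + ...; c4 = -5/12.
S_5 = c4*τ/(S_4 - 1) = 1 + (1/4)*τ + ...; c5 = 1/4.

The regular C-fraction coefficients are [-5/2, 5/2, -5/4, 5/12, -5/12, 1/4].


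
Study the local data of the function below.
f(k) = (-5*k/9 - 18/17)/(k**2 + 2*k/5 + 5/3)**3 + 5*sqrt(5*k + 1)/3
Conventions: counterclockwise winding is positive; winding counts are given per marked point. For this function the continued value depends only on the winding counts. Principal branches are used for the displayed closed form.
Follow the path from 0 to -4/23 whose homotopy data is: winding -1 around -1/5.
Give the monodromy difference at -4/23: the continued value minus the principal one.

Continued minus principal equals -(10/69)*sqrt(69).

The rational part is single-valued and drops out of the difference; each branch term changes only by its own monodromy.
(5/3)*sqrt(1 - k/(-1/5)): winding -1 is odd, the square root flips sign, contributing -2*(5/3)*sqrt(1 - (-4/23)/(-1/5)) = -2*(5/3)*sqrt(3/23) = -(10/69)*sqrt(69).
Summing the contributions at k = -4/23 gives -(10/69)*sqrt(69).


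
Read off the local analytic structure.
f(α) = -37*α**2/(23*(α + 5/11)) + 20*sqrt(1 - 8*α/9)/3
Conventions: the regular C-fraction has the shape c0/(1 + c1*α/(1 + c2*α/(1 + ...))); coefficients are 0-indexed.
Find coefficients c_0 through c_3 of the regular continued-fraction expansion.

The regular C-fraction coefficients are [20/3, 4/9, -51367/27600, 31098210761/12759562800].

Taylor coefficients (expand at 0): a_0 = 20/3, a_1 = -80/27, a_2 = -117301/27945, a_3 = 9423199/1257525.
c0 = a_0 = 20/3. Peel one level at a time: if S = 1 + c*α/S' with S'(0) = 1, then c is the α-coefficient of S and S' = c*α/(S - 1).
S_1 = c0/f = 1 + (4/9)*α + (51367/62100)*α^2 + ...; c1 = 4/9.
S_2 = c1*α/(S_1 - 1) = 1 + (-51367/27600)*α + (31098210761/6855840000)*α^2 + ...; c2 = -51367/27600.
S_3 = c2*α/(S_2 - 1) = 1 + (31098210761/12759562800)*α + ...; c3 = 31098210761/12759562800.


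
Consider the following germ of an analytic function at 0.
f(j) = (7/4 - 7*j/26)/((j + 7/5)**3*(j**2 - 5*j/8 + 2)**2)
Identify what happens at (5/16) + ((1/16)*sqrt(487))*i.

The point is a pole of order 2.

The denominator factor j**2 - 5*j/8 + 2 vanishes at (5/16) + ((1/16)*sqrt(487))*i and appears to the power 2; the numerator there equals (693/416) - ((7/416)*sqrt(487))*i, nonzero, and no other factor vanishes.
Hence a pole whose order is the multiplicity, 2.


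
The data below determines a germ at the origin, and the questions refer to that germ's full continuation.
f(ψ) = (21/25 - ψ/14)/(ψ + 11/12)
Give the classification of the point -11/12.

The point is a pole of order 1.

The denominator factor ψ + 11/12 vanishes at -11/12 and appears to the power 1; the numerator there equals 3803/4200, nonzero, and no other factor vanishes.
Hence a pole whose order is the multiplicity, 1.


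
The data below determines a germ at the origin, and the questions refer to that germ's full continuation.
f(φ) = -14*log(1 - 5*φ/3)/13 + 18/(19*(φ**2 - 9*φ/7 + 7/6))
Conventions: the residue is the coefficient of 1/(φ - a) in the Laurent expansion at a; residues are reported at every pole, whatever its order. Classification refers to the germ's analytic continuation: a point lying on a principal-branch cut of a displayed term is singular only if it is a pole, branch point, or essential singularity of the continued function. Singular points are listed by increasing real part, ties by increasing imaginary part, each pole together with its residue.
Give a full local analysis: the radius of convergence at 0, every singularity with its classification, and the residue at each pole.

Radius of convergence at 0: 3/5.
At 3/5: a logarithmic branch point.
At (9/14) - ((1/42)*sqrt(1329))*i: a pole of order 1; residue ((126/8417)*sqrt(1329))*i.
At (9/14) + ((1/42)*sqrt(1329))*i: a pole of order 1; residue -((126/8417)*sqrt(1329))*i.

Denominator factor (φ**2 - 9*φ/7 + 7/6): discriminant -443/147, complex-conjugate roots (9/14) + ((1/42)*sqrt(1329))*i and (9/14) - ((1/42)*sqrt(1329))*i; poles of order 1, moduli (1/6)*sqrt(42) and (1/6)*sqrt(42).
Branch term (-14/13)*log(1 - φ/(3/5)): its argument vanishes at φ = 3/5, a logarithmic branch point, modulus 3/5.
The radius of convergence is the smallest modulus among the singular points: 3/5.
The branch term is analytic at (9/14) - ((1/42)*sqrt(1329))*i and contributes nothing to the residue; only the rational part matters.
The factor φ**2 - 9*φ/7 + 7/6 splits as (φ - a)(φ - a') with a = (9/14) - ((1/42)*sqrt(1329))*i, a' = (9/14) + ((1/42)*sqrt(1329))*i. At the order-1 pole a set g(φ) = (φ - a)*(rational part) = [18/19] / (φ - a').
Simple pole: residue = g(a) at a = (9/14) - ((1/42)*sqrt(1329))*i, which is ((126/8417)*sqrt(1329))*i.
The branch term is analytic at (9/14) + ((1/42)*sqrt(1329))*i and contributes nothing to the residue; only the rational part matters.
The factor φ**2 - 9*φ/7 + 7/6 splits as (φ - a)(φ - a') with a = (9/14) + ((1/42)*sqrt(1329))*i, a' = (9/14) - ((1/42)*sqrt(1329))*i. At the order-1 pole a set g(φ) = (φ - a)*(rational part) = [18/19] / (φ - a').
Simple pole: residue = g(a) at a = (9/14) + ((1/42)*sqrt(1329))*i, which is -((126/8417)*sqrt(1329))*i.
List the singular points by increasing real part (a conjugate pair: the negative imaginary part first).
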